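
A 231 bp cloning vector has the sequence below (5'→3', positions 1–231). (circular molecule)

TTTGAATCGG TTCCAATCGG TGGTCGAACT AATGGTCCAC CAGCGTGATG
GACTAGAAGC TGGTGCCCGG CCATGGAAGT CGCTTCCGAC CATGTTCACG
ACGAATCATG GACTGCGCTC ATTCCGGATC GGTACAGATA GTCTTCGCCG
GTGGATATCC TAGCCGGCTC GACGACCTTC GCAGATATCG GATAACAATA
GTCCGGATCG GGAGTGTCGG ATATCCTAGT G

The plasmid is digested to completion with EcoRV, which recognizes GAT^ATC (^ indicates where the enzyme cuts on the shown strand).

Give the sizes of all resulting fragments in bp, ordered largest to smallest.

165, 36, 30 bp

EcoRV sites (GATATC) start at positions 154, 184, 220.
EcoRV cuts after base 3 of each site, so after positions 156, 186, 222.
Circular molecule, 3 cuts → 3 fragments:
  157–186 → 30 bp
  187–222 → 36 bp
  223–231 then 1–156 → 9 + 156 = 165 bp
Sorted largest to smallest: 165, 36, 30 bp.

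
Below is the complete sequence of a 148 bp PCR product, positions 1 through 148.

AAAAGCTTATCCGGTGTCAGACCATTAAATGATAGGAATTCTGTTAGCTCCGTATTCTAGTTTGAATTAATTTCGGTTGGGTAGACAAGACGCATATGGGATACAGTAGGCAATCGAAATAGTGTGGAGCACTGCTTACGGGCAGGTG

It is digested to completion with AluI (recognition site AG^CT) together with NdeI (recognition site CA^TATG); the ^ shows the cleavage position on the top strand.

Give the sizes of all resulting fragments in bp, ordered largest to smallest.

54, 47, 42, 5 bp

AluI sites (AGCT) start at positions 4, 46.
AluI cuts after base 2 of each site, so after positions 5, 47.
The NdeI site (CATATG) starts at position 93.
NdeI cuts after base 2 of each site, so after position 94.
Combined cut positions: 5, 47, 94.
Linear molecule, 3 cuts → 4 fragments:
  1–5 → 5 bp
  6–47 → 42 bp
  48–94 → 47 bp
  95–148 → 54 bp
Sorted largest to smallest: 54, 47, 42, 5 bp.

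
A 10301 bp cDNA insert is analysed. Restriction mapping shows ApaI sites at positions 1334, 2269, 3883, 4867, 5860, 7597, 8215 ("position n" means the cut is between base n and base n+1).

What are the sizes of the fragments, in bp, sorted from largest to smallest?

Linear molecule, 7 cuts → 8 fragments:
  1334 − 0 = 1334 bp
  2269 − 1334 = 935 bp
  3883 − 2269 = 1614 bp
  4867 − 3883 = 984 bp
  5860 − 4867 = 993 bp
  7597 − 5860 = 1737 bp
  8215 − 7597 = 618 bp
  10301 − 8215 = 2086 bp
Sorted largest to smallest: 2086, 1737, 1614, 1334, 993, 984, 935, 618 bp.

2086, 1737, 1614, 1334, 993, 984, 935, 618 bp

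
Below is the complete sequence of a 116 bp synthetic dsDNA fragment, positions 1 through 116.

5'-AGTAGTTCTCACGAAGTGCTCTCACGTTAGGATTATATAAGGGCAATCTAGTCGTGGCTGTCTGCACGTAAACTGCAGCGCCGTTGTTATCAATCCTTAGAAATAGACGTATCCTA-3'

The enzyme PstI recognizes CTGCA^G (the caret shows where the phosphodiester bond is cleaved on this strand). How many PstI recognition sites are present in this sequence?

1

CTGCAG occurs starting at position 73.
PstI cuts at 1 site.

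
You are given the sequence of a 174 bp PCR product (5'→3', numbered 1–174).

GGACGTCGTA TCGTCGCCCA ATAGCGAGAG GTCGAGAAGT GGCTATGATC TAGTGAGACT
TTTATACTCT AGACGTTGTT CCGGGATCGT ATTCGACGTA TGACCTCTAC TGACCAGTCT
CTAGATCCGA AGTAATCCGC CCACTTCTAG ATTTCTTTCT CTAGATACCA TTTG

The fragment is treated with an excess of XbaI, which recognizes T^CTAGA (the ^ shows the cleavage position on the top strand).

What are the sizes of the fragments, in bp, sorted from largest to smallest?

68, 52, 26, 14, 14 bp

XbaI sites (TCTAGA) start at positions 68, 120, 146, 160.
XbaI cuts after the first base of each site, so after positions 68, 120, 146, 160.
Linear molecule, 4 cuts → 5 fragments:
  1–68 → 68 bp
  69–120 → 52 bp
  121–146 → 26 bp
  147–160 → 14 bp
  161–174 → 14 bp
Sorted largest to smallest: 68, 52, 26, 14, 14 bp.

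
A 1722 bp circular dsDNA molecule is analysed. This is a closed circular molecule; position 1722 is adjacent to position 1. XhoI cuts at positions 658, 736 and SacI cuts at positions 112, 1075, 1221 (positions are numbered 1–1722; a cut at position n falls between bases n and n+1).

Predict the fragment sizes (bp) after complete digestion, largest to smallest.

Combined cut positions (sorted): 112, 658, 736, 1075, 1221.
Circular molecule, 5 cuts → 5 fragments:
  658 − 112 = 546 bp
  736 − 658 = 78 bp
  1075 − 736 = 339 bp
  1221 − 1075 = 146 bp
  wrap: 1722 − 1221 + 112 = 613 bp
Sorted largest to smallest: 613, 546, 339, 146, 78 bp.

613, 546, 339, 146, 78 bp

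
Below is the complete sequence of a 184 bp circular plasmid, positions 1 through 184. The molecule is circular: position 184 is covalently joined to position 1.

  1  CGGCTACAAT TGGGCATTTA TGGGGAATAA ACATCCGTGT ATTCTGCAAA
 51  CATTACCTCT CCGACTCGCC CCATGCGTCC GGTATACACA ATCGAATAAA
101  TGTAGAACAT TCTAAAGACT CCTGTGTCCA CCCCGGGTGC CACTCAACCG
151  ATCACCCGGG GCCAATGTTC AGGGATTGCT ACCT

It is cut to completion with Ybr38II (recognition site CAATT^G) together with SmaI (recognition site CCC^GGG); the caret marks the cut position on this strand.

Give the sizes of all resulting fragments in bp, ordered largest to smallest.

The Ybr38II site (CAATTG) starts at position 7.
Ybr38II cuts after base 5 of each site (before the last base), so after position 11.
SmaI sites (CCCGGG) start at positions 132, 155.
SmaI cuts after base 3 of each site, so after positions 134, 157.
Combined cut positions: 11, 134, 157.
Circular molecule, 3 cuts → 3 fragments:
  12–134 → 123 bp
  135–157 → 23 bp
  158–184 then 1–11 → 27 + 11 = 38 bp
Sorted largest to smallest: 123, 38, 23 bp.

123, 38, 23 bp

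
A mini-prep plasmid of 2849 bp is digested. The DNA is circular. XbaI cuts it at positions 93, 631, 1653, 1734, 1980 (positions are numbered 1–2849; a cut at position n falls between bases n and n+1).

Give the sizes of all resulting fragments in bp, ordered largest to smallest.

Circular molecule, 5 cuts → 5 fragments:
  631 − 93 = 538 bp
  1653 − 631 = 1022 bp
  1734 − 1653 = 81 bp
  1980 − 1734 = 246 bp
  wrap: 2849 − 1980 + 93 = 962 bp
Sorted largest to smallest: 1022, 962, 538, 246, 81 bp.

1022, 962, 538, 246, 81 bp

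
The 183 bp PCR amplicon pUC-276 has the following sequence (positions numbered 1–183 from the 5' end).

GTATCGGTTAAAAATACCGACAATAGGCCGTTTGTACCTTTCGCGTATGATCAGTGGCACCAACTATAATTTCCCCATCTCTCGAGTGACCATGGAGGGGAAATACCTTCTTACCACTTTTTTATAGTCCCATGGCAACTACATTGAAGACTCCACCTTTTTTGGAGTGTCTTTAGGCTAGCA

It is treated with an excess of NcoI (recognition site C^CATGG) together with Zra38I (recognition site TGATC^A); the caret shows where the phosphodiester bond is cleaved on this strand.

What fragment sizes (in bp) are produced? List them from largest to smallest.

53, 52, 40, 38 bp

NcoI sites (CCATGG) start at positions 90, 130.
NcoI cuts after the first base of each site, so after positions 90, 130.
The Zra38I site (TGATCA) starts at position 48.
Zra38I cuts after base 5 of each site (before the last base), so after position 52.
Combined cut positions: 52, 90, 130.
Linear molecule, 3 cuts → 4 fragments:
  1–52 → 52 bp
  53–90 → 38 bp
  91–130 → 40 bp
  131–183 → 53 bp
Sorted largest to smallest: 53, 52, 40, 38 bp.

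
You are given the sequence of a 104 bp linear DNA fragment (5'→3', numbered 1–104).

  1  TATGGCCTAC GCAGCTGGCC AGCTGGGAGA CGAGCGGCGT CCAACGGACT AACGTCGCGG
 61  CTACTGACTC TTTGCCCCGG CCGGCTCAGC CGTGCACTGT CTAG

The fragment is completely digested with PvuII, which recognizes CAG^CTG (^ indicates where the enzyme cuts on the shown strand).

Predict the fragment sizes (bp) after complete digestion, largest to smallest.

PvuII sites (CAGCTG) start at positions 12, 20.
PvuII cuts after base 3 of each site, so after positions 14, 22.
Linear molecule, 2 cuts → 3 fragments:
  1–14 → 14 bp
  15–22 → 8 bp
  23–104 → 82 bp
Sorted largest to smallest: 82, 14, 8 bp.

82, 14, 8 bp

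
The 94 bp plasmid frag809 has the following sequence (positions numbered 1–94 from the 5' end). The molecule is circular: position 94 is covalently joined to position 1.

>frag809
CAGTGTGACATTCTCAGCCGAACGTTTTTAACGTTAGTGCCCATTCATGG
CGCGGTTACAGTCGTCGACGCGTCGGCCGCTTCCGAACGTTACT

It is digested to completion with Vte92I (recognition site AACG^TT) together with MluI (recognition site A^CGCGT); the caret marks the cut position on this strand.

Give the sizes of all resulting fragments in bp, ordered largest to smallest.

35, 29, 21, 9 bp

Vte92I sites (AACGTT) start at positions 21, 30, 86.
Vte92I cuts after base 4 of each site, so after positions 24, 33, 89.
The MluI site (ACGCGT) starts at position 68.
MluI cuts after the first base of each site, so after position 68.
Combined cut positions: 24, 33, 68, 89.
Circular molecule, 4 cuts → 4 fragments:
  25–33 → 9 bp
  34–68 → 35 bp
  69–89 → 21 bp
  90–94 then 1–24 → 5 + 24 = 29 bp
Sorted largest to smallest: 35, 29, 21, 9 bp.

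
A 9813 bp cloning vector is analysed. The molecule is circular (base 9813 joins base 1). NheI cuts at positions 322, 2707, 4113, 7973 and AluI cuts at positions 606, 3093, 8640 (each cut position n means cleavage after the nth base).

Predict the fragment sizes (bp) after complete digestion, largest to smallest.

3860, 2101, 1495, 1020, 667, 386, 284 bp

Combined cut positions (sorted): 322, 606, 2707, 3093, 4113, 7973, 8640.
Circular molecule, 7 cuts → 7 fragments:
  606 − 322 = 284 bp
  2707 − 606 = 2101 bp
  3093 − 2707 = 386 bp
  4113 − 3093 = 1020 bp
  7973 − 4113 = 3860 bp
  8640 − 7973 = 667 bp
  wrap: 9813 − 8640 + 322 = 1495 bp
Sorted largest to smallest: 3860, 2101, 1495, 1020, 667, 386, 284 bp.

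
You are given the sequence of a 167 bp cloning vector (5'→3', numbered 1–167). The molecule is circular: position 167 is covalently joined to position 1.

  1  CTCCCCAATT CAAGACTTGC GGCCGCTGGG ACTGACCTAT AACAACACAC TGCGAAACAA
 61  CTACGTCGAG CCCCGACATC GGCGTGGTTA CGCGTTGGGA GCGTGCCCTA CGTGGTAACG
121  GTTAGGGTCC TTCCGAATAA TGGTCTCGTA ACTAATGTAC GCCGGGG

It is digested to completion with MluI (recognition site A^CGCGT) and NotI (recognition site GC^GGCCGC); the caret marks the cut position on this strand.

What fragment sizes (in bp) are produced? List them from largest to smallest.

97, 70 bp

The MluI site (ACGCGT) starts at position 90.
MluI cuts after the first base of each site, so after position 90.
The NotI site (GCGGCCGC) starts at position 19.
NotI cuts after base 2 of each site, so after position 20.
Combined cut positions: 20, 90.
Circular molecule, 2 cuts → 2 fragments:
  21–90 → 70 bp
  91–167 then 1–20 → 77 + 20 = 97 bp
Sorted largest to smallest: 97, 70 bp.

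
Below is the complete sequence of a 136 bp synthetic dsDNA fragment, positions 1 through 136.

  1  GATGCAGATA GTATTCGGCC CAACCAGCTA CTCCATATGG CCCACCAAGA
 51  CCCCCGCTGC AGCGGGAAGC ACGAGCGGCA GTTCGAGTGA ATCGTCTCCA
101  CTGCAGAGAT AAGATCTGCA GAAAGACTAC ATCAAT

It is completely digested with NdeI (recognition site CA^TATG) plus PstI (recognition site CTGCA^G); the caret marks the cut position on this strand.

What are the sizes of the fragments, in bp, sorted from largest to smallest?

The NdeI site (CATATG) starts at position 34.
NdeI cuts after base 2 of each site, so after position 35.
PstI sites (CTGCAG) start at positions 57, 101, 116.
PstI cuts after base 5 of each site (before the last base), so after positions 61, 105, 120.
Combined cut positions: 35, 61, 105, 120.
Linear molecule, 4 cuts → 5 fragments:
  1–35 → 35 bp
  36–61 → 26 bp
  62–105 → 44 bp
  106–120 → 15 bp
  121–136 → 16 bp
Sorted largest to smallest: 44, 35, 26, 16, 15 bp.

44, 35, 26, 16, 15 bp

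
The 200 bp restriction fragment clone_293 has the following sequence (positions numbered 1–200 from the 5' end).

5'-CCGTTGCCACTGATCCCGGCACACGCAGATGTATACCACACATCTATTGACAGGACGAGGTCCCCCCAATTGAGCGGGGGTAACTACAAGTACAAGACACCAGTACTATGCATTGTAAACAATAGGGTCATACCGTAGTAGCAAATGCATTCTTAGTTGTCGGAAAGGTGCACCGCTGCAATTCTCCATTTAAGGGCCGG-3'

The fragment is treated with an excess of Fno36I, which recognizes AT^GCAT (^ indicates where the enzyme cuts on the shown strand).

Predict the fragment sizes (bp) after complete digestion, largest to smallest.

Fno36I sites (ATGCAT) start at positions 108, 145.
Fno36I cuts after base 2 of each site, so after positions 109, 146.
Linear molecule, 2 cuts → 3 fragments:
  1–109 → 109 bp
  110–146 → 37 bp
  147–200 → 54 bp
Sorted largest to smallest: 109, 54, 37 bp.

109, 54, 37 bp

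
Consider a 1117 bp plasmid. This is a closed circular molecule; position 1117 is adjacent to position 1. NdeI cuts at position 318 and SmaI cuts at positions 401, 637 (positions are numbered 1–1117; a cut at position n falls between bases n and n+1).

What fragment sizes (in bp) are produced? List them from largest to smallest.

Combined cut positions (sorted): 318, 401, 637.
Circular molecule, 3 cuts → 3 fragments:
  401 − 318 = 83 bp
  637 − 401 = 236 bp
  wrap: 1117 − 637 + 318 = 798 bp
Sorted largest to smallest: 798, 236, 83 bp.

798, 236, 83 bp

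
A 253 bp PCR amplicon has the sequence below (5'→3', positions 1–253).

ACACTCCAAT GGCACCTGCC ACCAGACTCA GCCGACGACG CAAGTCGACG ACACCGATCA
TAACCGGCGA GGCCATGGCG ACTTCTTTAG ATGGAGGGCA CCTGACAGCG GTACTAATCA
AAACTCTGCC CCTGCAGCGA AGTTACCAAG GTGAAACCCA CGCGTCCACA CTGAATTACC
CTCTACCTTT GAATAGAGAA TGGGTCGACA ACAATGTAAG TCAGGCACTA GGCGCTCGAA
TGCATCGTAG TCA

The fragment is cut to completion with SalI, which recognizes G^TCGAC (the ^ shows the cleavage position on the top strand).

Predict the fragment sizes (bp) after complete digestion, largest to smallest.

SalI sites (GTCGAC) start at positions 44, 204.
SalI cuts after the first base of each site, so after positions 44, 204.
Linear molecule, 2 cuts → 3 fragments:
  1–44 → 44 bp
  45–204 → 160 bp
  205–253 → 49 bp
Sorted largest to smallest: 160, 49, 44 bp.

160, 49, 44 bp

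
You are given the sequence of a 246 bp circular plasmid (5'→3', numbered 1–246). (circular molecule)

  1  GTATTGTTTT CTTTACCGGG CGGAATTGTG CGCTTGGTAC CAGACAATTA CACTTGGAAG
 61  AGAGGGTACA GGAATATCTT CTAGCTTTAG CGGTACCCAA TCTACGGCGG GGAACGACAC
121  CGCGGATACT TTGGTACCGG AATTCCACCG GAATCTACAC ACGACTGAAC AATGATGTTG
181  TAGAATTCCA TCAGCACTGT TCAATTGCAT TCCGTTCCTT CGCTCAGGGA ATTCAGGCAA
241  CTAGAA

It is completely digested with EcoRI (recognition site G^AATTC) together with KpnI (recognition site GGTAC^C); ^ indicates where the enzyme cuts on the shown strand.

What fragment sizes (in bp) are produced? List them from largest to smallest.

EcoRI sites (GAATTC) start at positions 140, 183, 229.
EcoRI cuts after the first base of each site, so after positions 140, 183, 229.
KpnI sites (GGTACC) start at positions 36, 92, 133.
KpnI cuts after base 5 of each site (before the last base), so after positions 40, 96, 137.
Combined cut positions: 40, 96, 137, 140, 183, 229.
Circular molecule, 6 cuts → 6 fragments:
  41–96 → 56 bp
  97–137 → 41 bp
  138–140 → 3 bp
  141–183 → 43 bp
  184–229 → 46 bp
  230–246 then 1–40 → 17 + 40 = 57 bp
Sorted largest to smallest: 57, 56, 46, 43, 41, 3 bp.

57, 56, 46, 43, 41, 3 bp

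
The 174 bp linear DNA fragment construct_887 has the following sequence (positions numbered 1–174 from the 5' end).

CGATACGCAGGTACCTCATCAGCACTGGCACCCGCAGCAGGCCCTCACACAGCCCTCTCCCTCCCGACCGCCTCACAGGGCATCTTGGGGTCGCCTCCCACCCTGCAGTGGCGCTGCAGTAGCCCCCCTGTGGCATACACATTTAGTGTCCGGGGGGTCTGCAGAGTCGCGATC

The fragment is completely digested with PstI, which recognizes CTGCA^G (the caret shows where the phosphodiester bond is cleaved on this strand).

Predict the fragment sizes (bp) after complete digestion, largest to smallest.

107, 45, 11, 11 bp

PstI sites (CTGCAG) start at positions 103, 114, 159.
PstI cuts after base 5 of each site (before the last base), so after positions 107, 118, 163.
Linear molecule, 3 cuts → 4 fragments:
  1–107 → 107 bp
  108–118 → 11 bp
  119–163 → 45 bp
  164–174 → 11 bp
Sorted largest to smallest: 107, 45, 11, 11 bp.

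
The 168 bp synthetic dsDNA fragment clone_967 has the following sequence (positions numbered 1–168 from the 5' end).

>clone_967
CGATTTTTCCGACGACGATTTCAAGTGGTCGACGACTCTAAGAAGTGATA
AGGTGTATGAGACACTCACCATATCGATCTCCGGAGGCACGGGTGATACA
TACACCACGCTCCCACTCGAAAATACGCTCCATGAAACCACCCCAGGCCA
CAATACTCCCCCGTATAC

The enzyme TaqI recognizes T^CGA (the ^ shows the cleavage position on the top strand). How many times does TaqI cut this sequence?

TCGA occurs starting at positions 29, 74, 117.
TaqI cuts at 3 sites.

3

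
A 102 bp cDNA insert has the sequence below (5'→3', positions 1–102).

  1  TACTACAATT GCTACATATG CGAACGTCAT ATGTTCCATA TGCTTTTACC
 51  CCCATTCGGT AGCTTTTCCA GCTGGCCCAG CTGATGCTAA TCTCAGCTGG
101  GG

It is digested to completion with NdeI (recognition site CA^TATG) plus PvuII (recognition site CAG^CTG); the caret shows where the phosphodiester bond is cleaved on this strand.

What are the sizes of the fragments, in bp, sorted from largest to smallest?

NdeI sites (CATATG) start at positions 15, 28, 37.
NdeI cuts after base 2 of each site, so after positions 16, 29, 38.
PvuII sites (CAGCTG) start at positions 69, 78, 94.
PvuII cuts after base 3 of each site, so after positions 71, 80, 96.
Combined cut positions: 16, 29, 38, 71, 80, 96.
Linear molecule, 6 cuts → 7 fragments:
  1–16 → 16 bp
  17–29 → 13 bp
  30–38 → 9 bp
  39–71 → 33 bp
  72–80 → 9 bp
  81–96 → 16 bp
  97–102 → 6 bp
Sorted largest to smallest: 33, 16, 16, 13, 9, 9, 6 bp.

33, 16, 16, 13, 9, 9, 6 bp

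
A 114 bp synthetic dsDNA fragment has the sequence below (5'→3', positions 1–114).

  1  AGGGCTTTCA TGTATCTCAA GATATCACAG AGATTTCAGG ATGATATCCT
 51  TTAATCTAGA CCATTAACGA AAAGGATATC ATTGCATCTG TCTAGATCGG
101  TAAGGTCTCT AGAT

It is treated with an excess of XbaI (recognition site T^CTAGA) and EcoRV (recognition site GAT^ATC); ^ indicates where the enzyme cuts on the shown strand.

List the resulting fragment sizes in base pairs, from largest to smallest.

23, 22, 22, 17, 14, 10, 6 bp

XbaI sites (TCTAGA) start at positions 55, 91, 108.
XbaI cuts after the first base of each site, so after positions 55, 91, 108.
EcoRV sites (GATATC) start at positions 21, 43, 75.
EcoRV cuts after base 3 of each site, so after positions 23, 45, 77.
Combined cut positions: 23, 45, 55, 77, 91, 108.
Linear molecule, 6 cuts → 7 fragments:
  1–23 → 23 bp
  24–45 → 22 bp
  46–55 → 10 bp
  56–77 → 22 bp
  78–91 → 14 bp
  92–108 → 17 bp
  109–114 → 6 bp
Sorted largest to smallest: 23, 22, 22, 17, 14, 10, 6 bp.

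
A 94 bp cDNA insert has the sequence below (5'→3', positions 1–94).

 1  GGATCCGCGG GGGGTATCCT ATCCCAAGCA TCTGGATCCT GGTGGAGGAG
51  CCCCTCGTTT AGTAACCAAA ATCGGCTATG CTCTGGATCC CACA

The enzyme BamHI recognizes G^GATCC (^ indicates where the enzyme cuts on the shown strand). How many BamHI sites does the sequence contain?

3

GGATCC occurs starting at positions 1, 34, 85.
BamHI cuts at 3 sites.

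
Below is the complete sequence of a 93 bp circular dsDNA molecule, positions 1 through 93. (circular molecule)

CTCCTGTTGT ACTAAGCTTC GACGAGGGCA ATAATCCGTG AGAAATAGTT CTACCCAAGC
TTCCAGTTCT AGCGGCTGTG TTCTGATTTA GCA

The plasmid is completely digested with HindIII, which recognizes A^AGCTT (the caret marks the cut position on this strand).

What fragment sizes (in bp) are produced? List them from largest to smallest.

HindIII sites (AAGCTT) start at positions 14, 57.
HindIII cuts after the first base of each site, so after positions 14, 57.
Circular molecule, 2 cuts → 2 fragments:
  15–57 → 43 bp
  58–93 then 1–14 → 36 + 14 = 50 bp
Sorted largest to smallest: 50, 43 bp.

50, 43 bp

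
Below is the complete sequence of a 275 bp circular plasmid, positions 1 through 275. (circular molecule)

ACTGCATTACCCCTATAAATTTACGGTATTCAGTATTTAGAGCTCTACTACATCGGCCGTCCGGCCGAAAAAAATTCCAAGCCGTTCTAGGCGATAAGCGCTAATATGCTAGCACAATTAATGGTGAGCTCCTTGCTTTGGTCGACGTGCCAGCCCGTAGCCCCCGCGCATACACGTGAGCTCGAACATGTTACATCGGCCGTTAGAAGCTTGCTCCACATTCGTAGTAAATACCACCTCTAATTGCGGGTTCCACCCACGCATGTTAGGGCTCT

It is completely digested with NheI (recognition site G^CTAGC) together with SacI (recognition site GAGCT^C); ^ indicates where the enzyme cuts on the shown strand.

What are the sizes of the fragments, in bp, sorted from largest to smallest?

137, 64, 52, 22 bp

The NheI site (GCTAGC) starts at position 108.
NheI cuts after the first base of each site, so after position 108.
SacI sites (GAGCTC) start at positions 40, 126, 178.
SacI cuts after base 5 of each site (before the last base), so after positions 44, 130, 182.
Combined cut positions: 44, 108, 130, 182.
Circular molecule, 4 cuts → 4 fragments:
  45–108 → 64 bp
  109–130 → 22 bp
  131–182 → 52 bp
  183–275 then 1–44 → 93 + 44 = 137 bp
Sorted largest to smallest: 137, 64, 52, 22 bp.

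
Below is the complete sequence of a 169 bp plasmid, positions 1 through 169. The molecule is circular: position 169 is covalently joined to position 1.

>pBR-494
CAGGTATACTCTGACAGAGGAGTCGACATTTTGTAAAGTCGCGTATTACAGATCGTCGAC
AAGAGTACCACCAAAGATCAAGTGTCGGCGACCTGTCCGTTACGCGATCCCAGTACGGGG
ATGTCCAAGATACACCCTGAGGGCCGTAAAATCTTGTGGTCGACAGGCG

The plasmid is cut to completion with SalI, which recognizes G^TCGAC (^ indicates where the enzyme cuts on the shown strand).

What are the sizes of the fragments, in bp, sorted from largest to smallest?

SalI sites (GTCGAC) start at positions 22, 55, 159.
SalI cuts after the first base of each site, so after positions 22, 55, 159.
Circular molecule, 3 cuts → 3 fragments:
  23–55 → 33 bp
  56–159 → 104 bp
  160–169 then 1–22 → 10 + 22 = 32 bp
Sorted largest to smallest: 104, 33, 32 bp.

104, 33, 32 bp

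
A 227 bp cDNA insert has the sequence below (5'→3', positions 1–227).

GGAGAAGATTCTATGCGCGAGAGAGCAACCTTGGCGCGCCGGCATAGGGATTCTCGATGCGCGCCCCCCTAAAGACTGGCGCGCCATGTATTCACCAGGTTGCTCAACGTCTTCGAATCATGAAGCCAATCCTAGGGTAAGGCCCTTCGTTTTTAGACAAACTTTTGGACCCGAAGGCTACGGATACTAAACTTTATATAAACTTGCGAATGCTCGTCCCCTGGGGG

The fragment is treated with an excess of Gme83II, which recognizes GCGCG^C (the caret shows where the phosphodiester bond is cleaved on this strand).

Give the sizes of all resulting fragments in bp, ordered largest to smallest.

144, 38, 25, 20 bp

Gme83II sites (GCGCGC) start at positions 34, 59, 79.
Gme83II cuts after base 5 of each site (before the last base), so after positions 38, 63, 83.
Linear molecule, 3 cuts → 4 fragments:
  1–38 → 38 bp
  39–63 → 25 bp
  64–83 → 20 bp
  84–227 → 144 bp
Sorted largest to smallest: 144, 38, 25, 20 bp.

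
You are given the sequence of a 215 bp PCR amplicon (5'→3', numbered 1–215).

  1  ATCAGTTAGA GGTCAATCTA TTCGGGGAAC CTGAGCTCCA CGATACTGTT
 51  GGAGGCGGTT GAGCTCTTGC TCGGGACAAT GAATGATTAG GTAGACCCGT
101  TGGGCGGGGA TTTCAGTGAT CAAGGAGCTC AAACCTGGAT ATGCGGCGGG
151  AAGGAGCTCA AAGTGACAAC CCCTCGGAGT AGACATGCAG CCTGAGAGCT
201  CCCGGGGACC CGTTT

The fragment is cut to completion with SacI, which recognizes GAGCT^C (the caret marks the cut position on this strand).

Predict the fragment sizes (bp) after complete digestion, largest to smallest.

64, 42, 37, 29, 28, 15 bp

SacI sites (GAGCTC) start at positions 33, 61, 125, 154, 196.
SacI cuts after base 5 of each site (before the last base), so after positions 37, 65, 129, 158, 200.
Linear molecule, 5 cuts → 6 fragments:
  1–37 → 37 bp
  38–65 → 28 bp
  66–129 → 64 bp
  130–158 → 29 bp
  159–200 → 42 bp
  201–215 → 15 bp
Sorted largest to smallest: 64, 42, 37, 29, 28, 15 bp.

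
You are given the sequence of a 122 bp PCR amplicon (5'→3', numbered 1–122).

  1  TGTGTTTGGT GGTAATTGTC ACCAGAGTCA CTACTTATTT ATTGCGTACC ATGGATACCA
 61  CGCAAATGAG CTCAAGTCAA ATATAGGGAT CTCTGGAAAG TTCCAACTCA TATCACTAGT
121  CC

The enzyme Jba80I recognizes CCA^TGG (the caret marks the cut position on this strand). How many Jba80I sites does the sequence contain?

CCATGG occurs starting at position 49.
Jba80I cuts at 1 site.

1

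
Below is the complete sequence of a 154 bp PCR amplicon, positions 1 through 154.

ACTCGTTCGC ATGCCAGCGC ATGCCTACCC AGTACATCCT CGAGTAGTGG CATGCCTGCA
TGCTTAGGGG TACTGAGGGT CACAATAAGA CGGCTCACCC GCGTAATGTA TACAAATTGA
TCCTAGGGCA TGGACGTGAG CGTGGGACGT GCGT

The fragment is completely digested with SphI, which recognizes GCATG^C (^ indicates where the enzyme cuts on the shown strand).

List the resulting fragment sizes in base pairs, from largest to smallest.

92, 31, 13, 10, 8 bp

SphI sites (GCATGC) start at positions 9, 19, 50, 58.
SphI cuts after base 5 of each site (before the last base), so after positions 13, 23, 54, 62.
Linear molecule, 4 cuts → 5 fragments:
  1–13 → 13 bp
  14–23 → 10 bp
  24–54 → 31 bp
  55–62 → 8 bp
  63–154 → 92 bp
Sorted largest to smallest: 92, 31, 13, 10, 8 bp.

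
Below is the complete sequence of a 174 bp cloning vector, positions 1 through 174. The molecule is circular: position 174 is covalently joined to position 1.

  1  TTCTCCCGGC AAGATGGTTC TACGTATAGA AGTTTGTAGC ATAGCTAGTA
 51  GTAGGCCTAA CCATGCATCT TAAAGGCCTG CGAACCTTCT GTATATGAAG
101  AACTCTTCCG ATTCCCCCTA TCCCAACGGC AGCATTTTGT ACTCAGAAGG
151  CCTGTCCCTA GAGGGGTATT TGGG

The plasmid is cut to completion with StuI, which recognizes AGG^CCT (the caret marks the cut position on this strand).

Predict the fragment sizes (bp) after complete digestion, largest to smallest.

StuI sites (AGGCCT) start at positions 53, 74, 148.
StuI cuts after base 3 of each site, so after positions 55, 76, 150.
Circular molecule, 3 cuts → 3 fragments:
  56–76 → 21 bp
  77–150 → 74 bp
  151–174 then 1–55 → 24 + 55 = 79 bp
Sorted largest to smallest: 79, 74, 21 bp.

79, 74, 21 bp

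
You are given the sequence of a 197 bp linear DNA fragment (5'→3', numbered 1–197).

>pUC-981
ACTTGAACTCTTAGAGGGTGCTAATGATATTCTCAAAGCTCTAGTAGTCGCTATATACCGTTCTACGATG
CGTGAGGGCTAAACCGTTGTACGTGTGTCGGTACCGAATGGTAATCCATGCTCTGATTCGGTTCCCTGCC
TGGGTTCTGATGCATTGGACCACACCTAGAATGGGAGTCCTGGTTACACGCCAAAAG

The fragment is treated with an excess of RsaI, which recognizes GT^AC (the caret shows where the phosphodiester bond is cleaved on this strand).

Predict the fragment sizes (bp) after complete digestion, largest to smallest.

95, 90, 12 bp

RsaI sites (GTAC) start at positions 89, 101.
RsaI cuts after base 2 of each site, so after positions 90, 102.
Linear molecule, 2 cuts → 3 fragments:
  1–90 → 90 bp
  91–102 → 12 bp
  103–197 → 95 bp
Sorted largest to smallest: 95, 90, 12 bp.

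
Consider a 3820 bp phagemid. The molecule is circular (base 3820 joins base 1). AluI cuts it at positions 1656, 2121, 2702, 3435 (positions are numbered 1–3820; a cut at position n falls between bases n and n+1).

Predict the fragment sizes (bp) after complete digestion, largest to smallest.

Circular molecule, 4 cuts → 4 fragments:
  2121 − 1656 = 465 bp
  2702 − 2121 = 581 bp
  3435 − 2702 = 733 bp
  wrap: 3820 − 3435 + 1656 = 2041 bp
Sorted largest to smallest: 2041, 733, 581, 465 bp.

2041, 733, 581, 465 bp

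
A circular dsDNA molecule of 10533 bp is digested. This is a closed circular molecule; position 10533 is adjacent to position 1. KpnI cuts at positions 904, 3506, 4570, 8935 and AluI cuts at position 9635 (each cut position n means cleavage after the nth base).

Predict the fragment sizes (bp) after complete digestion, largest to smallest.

4365, 2602, 1802, 1064, 700 bp

Combined cut positions (sorted): 904, 3506, 4570, 8935, 9635.
Circular molecule, 5 cuts → 5 fragments:
  3506 − 904 = 2602 bp
  4570 − 3506 = 1064 bp
  8935 − 4570 = 4365 bp
  9635 − 8935 = 700 bp
  wrap: 10533 − 9635 + 904 = 1802 bp
Sorted largest to smallest: 4365, 2602, 1802, 1064, 700 bp.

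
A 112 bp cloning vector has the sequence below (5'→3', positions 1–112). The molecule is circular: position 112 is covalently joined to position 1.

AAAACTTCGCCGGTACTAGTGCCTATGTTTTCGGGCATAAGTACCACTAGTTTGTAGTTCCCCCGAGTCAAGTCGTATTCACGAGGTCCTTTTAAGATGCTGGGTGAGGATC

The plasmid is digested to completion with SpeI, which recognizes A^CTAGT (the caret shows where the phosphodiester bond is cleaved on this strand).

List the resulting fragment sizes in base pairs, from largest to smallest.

81, 31 bp

SpeI sites (ACTAGT) start at positions 15, 46.
SpeI cuts after the first base of each site, so after positions 15, 46.
Circular molecule, 2 cuts → 2 fragments:
  16–46 → 31 bp
  47–112 then 1–15 → 66 + 15 = 81 bp
Sorted largest to smallest: 81, 31 bp.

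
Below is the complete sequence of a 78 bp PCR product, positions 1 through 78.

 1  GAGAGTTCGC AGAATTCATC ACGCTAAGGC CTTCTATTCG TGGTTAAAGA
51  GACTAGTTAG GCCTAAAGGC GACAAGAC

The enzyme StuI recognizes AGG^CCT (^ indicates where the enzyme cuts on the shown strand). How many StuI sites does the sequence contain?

AGGCCT occurs starting at positions 27, 59.
StuI cuts at 2 sites.

2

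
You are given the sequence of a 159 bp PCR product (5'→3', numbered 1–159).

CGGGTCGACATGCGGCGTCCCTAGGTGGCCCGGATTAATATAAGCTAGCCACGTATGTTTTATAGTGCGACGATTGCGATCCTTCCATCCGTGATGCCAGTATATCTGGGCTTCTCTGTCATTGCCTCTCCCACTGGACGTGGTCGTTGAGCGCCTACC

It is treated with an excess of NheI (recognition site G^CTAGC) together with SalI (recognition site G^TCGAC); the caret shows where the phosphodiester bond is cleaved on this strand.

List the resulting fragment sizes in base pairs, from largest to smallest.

The NheI site (GCTAGC) starts at position 44.
NheI cuts after the first base of each site, so after position 44.
The SalI site (GTCGAC) starts at position 4.
SalI cuts after the first base of each site, so after position 4.
Combined cut positions: 4, 44.
Linear molecule, 2 cuts → 3 fragments:
  1–4 → 4 bp
  5–44 → 40 bp
  45–159 → 115 bp
Sorted largest to smallest: 115, 40, 4 bp.

115, 40, 4 bp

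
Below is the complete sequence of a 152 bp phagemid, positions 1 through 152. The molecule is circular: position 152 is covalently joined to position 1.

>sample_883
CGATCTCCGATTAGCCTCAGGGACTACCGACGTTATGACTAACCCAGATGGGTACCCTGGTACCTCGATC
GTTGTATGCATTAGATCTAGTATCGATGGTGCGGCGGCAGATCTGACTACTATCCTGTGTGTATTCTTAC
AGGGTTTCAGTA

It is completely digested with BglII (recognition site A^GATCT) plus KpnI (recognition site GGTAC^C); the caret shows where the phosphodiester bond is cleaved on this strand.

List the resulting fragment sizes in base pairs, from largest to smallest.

BglII sites (AGATCT) start at positions 83, 109.
BglII cuts after the first base of each site, so after positions 83, 109.
KpnI sites (GGTACC) start at positions 51, 59.
KpnI cuts after base 5 of each site (before the last base), so after positions 55, 63.
Combined cut positions: 55, 63, 83, 109.
Circular molecule, 4 cuts → 4 fragments:
  56–63 → 8 bp
  64–83 → 20 bp
  84–109 → 26 bp
  110–152 then 1–55 → 43 + 55 = 98 bp
Sorted largest to smallest: 98, 26, 20, 8 bp.

98, 26, 20, 8 bp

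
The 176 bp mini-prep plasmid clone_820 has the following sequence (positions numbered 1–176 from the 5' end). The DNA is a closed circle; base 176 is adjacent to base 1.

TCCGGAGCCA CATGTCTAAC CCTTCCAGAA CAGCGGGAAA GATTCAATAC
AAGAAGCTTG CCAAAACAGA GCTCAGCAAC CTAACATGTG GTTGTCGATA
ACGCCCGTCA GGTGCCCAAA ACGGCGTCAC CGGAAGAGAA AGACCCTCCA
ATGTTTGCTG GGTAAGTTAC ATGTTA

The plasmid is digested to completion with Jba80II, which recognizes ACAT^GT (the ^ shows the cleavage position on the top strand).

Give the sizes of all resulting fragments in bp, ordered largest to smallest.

85, 74, 17 bp

Jba80II sites (ACATGT) start at positions 10, 84, 169.
Jba80II cuts after base 4 of each site, so after positions 13, 87, 172.
Circular molecule, 3 cuts → 3 fragments:
  14–87 → 74 bp
  88–172 → 85 bp
  173–176 then 1–13 → 4 + 13 = 17 bp
Sorted largest to smallest: 85, 74, 17 bp.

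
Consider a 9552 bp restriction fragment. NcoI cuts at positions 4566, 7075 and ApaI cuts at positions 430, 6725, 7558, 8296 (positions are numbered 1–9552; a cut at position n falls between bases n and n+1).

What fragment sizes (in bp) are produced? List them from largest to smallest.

Combined cut positions (sorted): 430, 4566, 6725, 7075, 7558, 8296.
Linear molecule, 6 cuts → 7 fragments:
  430 − 0 = 430 bp
  4566 − 430 = 4136 bp
  6725 − 4566 = 2159 bp
  7075 − 6725 = 350 bp
  7558 − 7075 = 483 bp
  8296 − 7558 = 738 bp
  9552 − 8296 = 1256 bp
Sorted largest to smallest: 4136, 2159, 1256, 738, 483, 430, 350 bp.

4136, 2159, 1256, 738, 483, 430, 350 bp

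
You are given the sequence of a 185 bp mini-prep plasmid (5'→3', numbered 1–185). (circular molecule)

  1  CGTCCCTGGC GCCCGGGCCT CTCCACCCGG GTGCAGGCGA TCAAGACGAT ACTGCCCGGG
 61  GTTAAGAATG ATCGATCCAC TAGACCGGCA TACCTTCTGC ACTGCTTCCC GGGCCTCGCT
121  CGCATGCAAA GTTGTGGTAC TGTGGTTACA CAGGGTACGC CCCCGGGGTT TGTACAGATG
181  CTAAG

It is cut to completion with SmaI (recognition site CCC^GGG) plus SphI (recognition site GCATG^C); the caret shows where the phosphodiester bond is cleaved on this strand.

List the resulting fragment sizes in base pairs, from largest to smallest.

SmaI sites (CCCGGG) start at positions 12, 26, 55, 108, 162.
SmaI cuts after base 3 of each site, so after positions 14, 28, 57, 110, 164.
The SphI site (GCATGC) starts at position 122.
SphI cuts after base 5 of each site (before the last base), so after position 126.
Combined cut positions: 14, 28, 57, 110, 126, 164.
Circular molecule, 6 cuts → 6 fragments:
  15–28 → 14 bp
  29–57 → 29 bp
  58–110 → 53 bp
  111–126 → 16 bp
  127–164 → 38 bp
  165–185 then 1–14 → 21 + 14 = 35 bp
Sorted largest to smallest: 53, 38, 35, 29, 16, 14 bp.

53, 38, 35, 29, 16, 14 bp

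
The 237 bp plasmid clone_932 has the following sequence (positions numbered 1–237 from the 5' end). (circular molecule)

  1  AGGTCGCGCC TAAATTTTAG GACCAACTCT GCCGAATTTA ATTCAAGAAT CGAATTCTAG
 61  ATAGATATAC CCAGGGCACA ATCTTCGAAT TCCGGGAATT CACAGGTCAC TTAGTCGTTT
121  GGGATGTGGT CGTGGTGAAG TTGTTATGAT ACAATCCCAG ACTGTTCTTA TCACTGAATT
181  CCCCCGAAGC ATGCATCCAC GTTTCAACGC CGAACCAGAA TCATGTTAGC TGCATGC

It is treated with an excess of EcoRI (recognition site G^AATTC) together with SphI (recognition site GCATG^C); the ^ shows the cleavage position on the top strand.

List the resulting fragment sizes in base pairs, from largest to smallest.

80, 53, 43, 35, 17, 9 bp

EcoRI sites (GAATTC) start at positions 52, 87, 96, 176.
EcoRI cuts after the first base of each site, so after positions 52, 87, 96, 176.
SphI sites (GCATGC) start at positions 189, 232.
SphI cuts after base 5 of each site (before the last base), so after positions 193, 236.
Combined cut positions: 52, 87, 96, 176, 193, 236.
Circular molecule, 6 cuts → 6 fragments:
  53–87 → 35 bp
  88–96 → 9 bp
  97–176 → 80 bp
  177–193 → 17 bp
  194–236 → 43 bp
  237–237 then 1–52 → 1 + 52 = 53 bp
Sorted largest to smallest: 80, 53, 43, 35, 17, 9 bp.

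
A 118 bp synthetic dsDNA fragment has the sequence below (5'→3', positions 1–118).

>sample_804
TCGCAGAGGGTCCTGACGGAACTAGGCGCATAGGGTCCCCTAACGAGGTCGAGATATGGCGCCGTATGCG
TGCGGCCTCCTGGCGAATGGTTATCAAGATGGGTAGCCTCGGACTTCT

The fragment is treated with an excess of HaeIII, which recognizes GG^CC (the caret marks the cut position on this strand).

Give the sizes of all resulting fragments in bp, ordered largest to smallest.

The HaeIII site (GGCC) starts at position 74.
HaeIII cuts after base 2 of each site, so after position 75.
Linear molecule, 1 cut → 2 fragments:
  1–75 → 75 bp
  76–118 → 43 bp
Sorted largest to smallest: 75, 43 bp.

75, 43 bp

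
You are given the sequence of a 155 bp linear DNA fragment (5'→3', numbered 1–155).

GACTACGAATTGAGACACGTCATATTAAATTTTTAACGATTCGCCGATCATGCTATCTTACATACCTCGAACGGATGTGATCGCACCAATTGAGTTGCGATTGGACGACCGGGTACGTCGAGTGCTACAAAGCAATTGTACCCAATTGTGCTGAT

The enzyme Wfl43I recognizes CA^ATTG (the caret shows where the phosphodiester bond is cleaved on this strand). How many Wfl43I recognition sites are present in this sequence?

3

CAATTG occurs starting at positions 87, 133, 143.
Wfl43I cuts at 3 sites.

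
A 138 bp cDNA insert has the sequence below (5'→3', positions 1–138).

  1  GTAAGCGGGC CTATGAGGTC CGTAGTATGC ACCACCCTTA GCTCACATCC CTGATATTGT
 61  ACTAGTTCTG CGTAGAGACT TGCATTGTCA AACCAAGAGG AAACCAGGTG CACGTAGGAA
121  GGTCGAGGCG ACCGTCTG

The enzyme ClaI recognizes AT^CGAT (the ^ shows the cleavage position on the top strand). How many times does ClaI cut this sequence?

No occurrence of ATCGAT is present in the sequence.
ClaI does not cut: 0 sites.

0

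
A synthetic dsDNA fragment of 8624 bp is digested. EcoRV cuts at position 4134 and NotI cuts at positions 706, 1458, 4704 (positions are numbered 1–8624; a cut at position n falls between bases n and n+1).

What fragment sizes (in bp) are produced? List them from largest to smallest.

3920, 2676, 752, 706, 570 bp

Combined cut positions (sorted): 706, 1458, 4134, 4704.
Linear molecule, 4 cuts → 5 fragments:
  706 − 0 = 706 bp
  1458 − 706 = 752 bp
  4134 − 1458 = 2676 bp
  4704 − 4134 = 570 bp
  8624 − 4704 = 3920 bp
Sorted largest to smallest: 3920, 2676, 752, 706, 570 bp.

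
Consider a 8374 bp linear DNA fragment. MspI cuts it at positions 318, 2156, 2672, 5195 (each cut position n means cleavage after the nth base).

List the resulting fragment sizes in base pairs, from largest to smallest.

Linear molecule, 4 cuts → 5 fragments:
  318 − 0 = 318 bp
  2156 − 318 = 1838 bp
  2672 − 2156 = 516 bp
  5195 − 2672 = 2523 bp
  8374 − 5195 = 3179 bp
Sorted largest to smallest: 3179, 2523, 1838, 516, 318 bp.

3179, 2523, 1838, 516, 318 bp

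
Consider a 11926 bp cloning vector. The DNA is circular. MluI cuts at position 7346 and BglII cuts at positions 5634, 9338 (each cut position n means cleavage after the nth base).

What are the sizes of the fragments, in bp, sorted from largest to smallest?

8222, 1992, 1712 bp

Combined cut positions (sorted): 5634, 7346, 9338.
Circular molecule, 3 cuts → 3 fragments:
  7346 − 5634 = 1712 bp
  9338 − 7346 = 1992 bp
  wrap: 11926 − 9338 + 5634 = 8222 bp
Sorted largest to smallest: 8222, 1992, 1712 bp.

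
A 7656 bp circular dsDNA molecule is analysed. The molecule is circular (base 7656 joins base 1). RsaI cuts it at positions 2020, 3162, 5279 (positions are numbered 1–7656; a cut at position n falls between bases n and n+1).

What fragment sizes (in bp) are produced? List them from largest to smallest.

Circular molecule, 3 cuts → 3 fragments:
  3162 − 2020 = 1142 bp
  5279 − 3162 = 2117 bp
  wrap: 7656 − 5279 + 2020 = 4397 bp
Sorted largest to smallest: 4397, 2117, 1142 bp.

4397, 2117, 1142 bp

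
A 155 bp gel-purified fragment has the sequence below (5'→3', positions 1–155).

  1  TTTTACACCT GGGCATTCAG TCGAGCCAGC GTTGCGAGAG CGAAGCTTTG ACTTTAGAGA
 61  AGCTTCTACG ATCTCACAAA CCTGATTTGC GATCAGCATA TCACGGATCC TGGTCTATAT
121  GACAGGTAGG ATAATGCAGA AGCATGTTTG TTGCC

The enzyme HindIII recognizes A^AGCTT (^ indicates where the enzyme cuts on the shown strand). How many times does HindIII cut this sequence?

AAGCTT occurs starting at positions 43, 60.
HindIII cuts at 2 sites.

2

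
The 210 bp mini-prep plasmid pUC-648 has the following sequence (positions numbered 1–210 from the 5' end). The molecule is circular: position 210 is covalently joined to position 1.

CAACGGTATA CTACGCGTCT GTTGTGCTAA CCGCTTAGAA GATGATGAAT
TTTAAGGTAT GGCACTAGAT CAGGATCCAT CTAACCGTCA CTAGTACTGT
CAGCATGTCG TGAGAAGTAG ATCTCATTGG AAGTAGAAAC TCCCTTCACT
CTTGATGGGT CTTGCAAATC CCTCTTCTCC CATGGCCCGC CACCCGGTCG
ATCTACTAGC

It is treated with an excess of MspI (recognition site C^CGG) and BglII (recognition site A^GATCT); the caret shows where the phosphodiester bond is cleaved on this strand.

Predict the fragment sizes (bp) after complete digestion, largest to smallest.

The MspI site (CCGG) starts at position 194.
MspI cuts after the first base of each site, so after position 194.
The BglII site (AGATCT) starts at position 119.
BglII cuts after the first base of each site, so after position 119.
Combined cut positions: 119, 194.
Circular molecule, 2 cuts → 2 fragments:
  120–194 → 75 bp
  195–210 then 1–119 → 16 + 119 = 135 bp
Sorted largest to smallest: 135, 75 bp.

135, 75 bp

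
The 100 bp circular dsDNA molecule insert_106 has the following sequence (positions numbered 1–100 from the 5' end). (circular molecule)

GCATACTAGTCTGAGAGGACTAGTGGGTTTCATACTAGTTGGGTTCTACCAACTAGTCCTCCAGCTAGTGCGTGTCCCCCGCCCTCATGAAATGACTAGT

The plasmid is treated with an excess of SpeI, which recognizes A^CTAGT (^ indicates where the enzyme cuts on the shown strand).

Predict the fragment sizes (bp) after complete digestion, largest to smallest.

43, 18, 15, 14, 10 bp

SpeI sites (ACTAGT) start at positions 5, 19, 34, 52, 95.
SpeI cuts after the first base of each site, so after positions 5, 19, 34, 52, 95.
Circular molecule, 5 cuts → 5 fragments:
  6–19 → 14 bp
  20–34 → 15 bp
  35–52 → 18 bp
  53–95 → 43 bp
  96–100 then 1–5 → 5 + 5 = 10 bp
Sorted largest to smallest: 43, 18, 15, 14, 10 bp.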